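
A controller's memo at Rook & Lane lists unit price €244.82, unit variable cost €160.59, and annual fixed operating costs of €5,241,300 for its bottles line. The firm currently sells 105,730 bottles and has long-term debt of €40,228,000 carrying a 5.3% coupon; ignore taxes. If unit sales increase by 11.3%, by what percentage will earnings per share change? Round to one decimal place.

+65.7%

Contribution at this volume is 105,730 × €84.23 = €8,905,637.90.
EBIT = €8,905,637.90 − €5,241,300 = €3,664,337.90.
After interest of €2,132,084.00, pre-tax earnings = €1,532,253.90.
DCL = total CM / (EBIT − I) = €8,905,637.90 / €1,532,253.90 = 5.8121.
%ΔEPS = DCL × %ΔSales = 5.8121 × +11.3% = +65.7%.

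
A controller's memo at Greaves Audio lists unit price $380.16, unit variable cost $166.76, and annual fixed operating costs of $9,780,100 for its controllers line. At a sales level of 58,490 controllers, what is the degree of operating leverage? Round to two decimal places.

Contribution at this volume is 58,490 × $213.40 = $12,481,766.00.
Operating income = contribution − fixed costs = $12,481,766.00 − $9,780,100 = $2,701,666.00.
So DOL = total CM / EBIT = $12,481,766.00 / $2,701,666.00 = 4.6200.

4.62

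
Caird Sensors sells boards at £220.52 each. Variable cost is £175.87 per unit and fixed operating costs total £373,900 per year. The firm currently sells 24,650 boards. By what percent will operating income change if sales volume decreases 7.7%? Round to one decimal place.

-11.7%

At 24,650 units, contribution = 24,650 × £44.65 = £1,100,622.50.
Operating income = contribution − fixed costs = £1,100,622.50 − £373,900 = £726,722.50.
DOL = contribution ÷ EBIT = £1,100,622.50 ÷ £726,722.50 = 1.5145.
%ΔEBIT = DOL × %ΔSales = 1.5145 × -7.7% = -11.7%.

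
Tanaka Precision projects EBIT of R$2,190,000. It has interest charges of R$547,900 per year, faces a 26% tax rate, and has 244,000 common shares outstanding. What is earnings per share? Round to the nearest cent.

R$4.98

Interest = R$547,900.00, so EBT = R$2,190,000 − R$547,900.00 = R$1,642,100.00.
Net income = R$1,642,100.00 × (1 − 0.26) = R$1,215,154.00.
EPS = R$1,215,154.00 ÷ 244,000 = R$4.98.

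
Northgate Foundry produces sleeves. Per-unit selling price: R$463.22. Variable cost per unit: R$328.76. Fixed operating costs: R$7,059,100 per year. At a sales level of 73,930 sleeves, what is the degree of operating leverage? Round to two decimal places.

Total contribution margin = 73,930 × R$134.46 = R$9,940,627.80.
Operating income = contribution − fixed costs = R$9,940,627.80 − R$7,059,100 = R$2,881,527.80.
DOL = contribution ÷ EBIT = R$9,940,627.80 ÷ R$2,881,527.80 = 3.4498.

3.45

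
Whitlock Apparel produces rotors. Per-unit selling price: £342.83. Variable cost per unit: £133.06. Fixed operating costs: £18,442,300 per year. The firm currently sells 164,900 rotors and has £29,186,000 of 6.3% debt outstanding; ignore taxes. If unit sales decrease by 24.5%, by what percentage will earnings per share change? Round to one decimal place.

At 164,900 units, contribution = 164,900 × £209.77 = £34,591,073.00.
EBIT = £34,591,073.00 − £18,442,300 = £16,148,773.00.
Interest = £1,838,718.00, so EBIT − I = £14,310,055.00.
Degree of combined leverage = contribution ÷ (EBIT − I) = £34,591,073.00 ÷ £14,310,055.00 = 2.4173.
EPS therefore changes by 2.4173 × (-24.5%) = -59.2%.

-59.2%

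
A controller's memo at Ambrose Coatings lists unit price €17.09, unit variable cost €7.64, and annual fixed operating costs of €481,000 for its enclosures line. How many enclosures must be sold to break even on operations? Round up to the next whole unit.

50,900 enclosures

Unit CM = price − variable cost = €17.09 − €7.64 = €9.45.
Break-even Q = €481,000 / €9.45 = 50,899.47 → 50,900 enclosures.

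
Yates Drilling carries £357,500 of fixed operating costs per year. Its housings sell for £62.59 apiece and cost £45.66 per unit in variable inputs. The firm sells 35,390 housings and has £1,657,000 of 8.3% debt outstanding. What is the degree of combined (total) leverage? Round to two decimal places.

5.75

Total contribution margin = 35,390 × £16.93 = £599,152.70.
Operating income = contribution − fixed costs = £599,152.70 − £357,500 = £241,652.70. Interest = £137,531.00, so EBIT − I = £104,121.70.
DCL = contribution ÷ (EBIT − I) = £599,152.70 ÷ £104,121.70 = 5.7543.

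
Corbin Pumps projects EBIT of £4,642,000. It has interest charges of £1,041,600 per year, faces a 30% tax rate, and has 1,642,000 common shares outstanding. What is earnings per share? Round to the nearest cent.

£1.53

Pre-tax income = £4,642,000 − £1,041,600.00 = £3,600,400.00.
After tax at 30%: net income = £3,600,400.00 × 0.70 = £2,520,280.00.
Per share: £2,520,280.00 / 1,642,000 shares = £1.53.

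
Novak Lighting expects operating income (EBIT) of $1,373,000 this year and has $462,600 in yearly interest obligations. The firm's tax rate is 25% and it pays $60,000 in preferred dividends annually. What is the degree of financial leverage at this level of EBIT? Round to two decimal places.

1.65

Annual interest charges come to $462,600.00.
Pre-tax preferred-dividend burden = $60,000 ÷ (1 − 0.25) = $80,000.00.
DFL = EBIT ÷ [EBIT − I − D_p/(1−t)] = $1,373,000 ÷ [$1,373,000 − $462,600.00 − $80,000.00] = $1,373,000 ÷ $830,400.00 = 1.6534.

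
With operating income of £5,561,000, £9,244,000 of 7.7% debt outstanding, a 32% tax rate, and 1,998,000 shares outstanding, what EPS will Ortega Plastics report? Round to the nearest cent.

Pre-tax income = £5,561,000 − £711,788.00 = £4,849,212.00.
Net income = £4,849,212.00 × (1 − 0.32) = £3,297,464.16.
Per share: £3,297,464.16 / 1,998,000 shares = £1.65.

£1.65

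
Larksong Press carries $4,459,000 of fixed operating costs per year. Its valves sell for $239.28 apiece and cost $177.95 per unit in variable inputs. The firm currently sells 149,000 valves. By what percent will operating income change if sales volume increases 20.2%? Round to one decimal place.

At 149,000 units, contribution = 149,000 × $61.33 = $9,138,170.00.
Subtracting fixed costs: EBIT = $9,138,170.00 − $4,459,000 = $4,679,170.00.
Degree of operating leverage = $9,138,170.00 / $4,679,170.00 = 1.9529.
Operating income changes by 1.9529 × +20.2% = +39.4%.

+39.4%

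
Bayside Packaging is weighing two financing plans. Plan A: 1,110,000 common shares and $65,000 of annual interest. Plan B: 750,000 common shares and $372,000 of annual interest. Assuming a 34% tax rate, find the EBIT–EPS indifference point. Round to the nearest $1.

At indifference, (EBIT − 65,000)(1 − t)/1,110,000 = (EBIT − 372,000)(1 − t)/750,000.
The (1 − t) factor cancels: (EBIT − 65,000) × 750,000 = (EBIT − 372,000) × 1,110,000.
Solving, EBIT = (372,000·1,110,000 − 65,000·750,000) / (1,110,000 − 750,000) = 364,170,000,000 / 360,000 = 1,011,583.33.

$1,011,583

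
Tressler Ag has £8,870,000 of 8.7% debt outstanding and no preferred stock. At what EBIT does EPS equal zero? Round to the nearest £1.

£771,690

Annual interest = 8.7% × £8,870,000 = £771,690.00.
Without preferred stock the financial break-even is simply EBIT = interest = £771,690.00.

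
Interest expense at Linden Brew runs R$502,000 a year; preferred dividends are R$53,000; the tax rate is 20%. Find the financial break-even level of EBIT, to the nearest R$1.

Grossing the preferred dividend up to pre-tax terms: R$53,000 / (1 − 0.20) = R$66,250.00.
EPS = 0 when EBIT covers interest plus the pre-tax preferred burden: R$502,000 + R$66,250.00 = R$568,250.00.

R$568,250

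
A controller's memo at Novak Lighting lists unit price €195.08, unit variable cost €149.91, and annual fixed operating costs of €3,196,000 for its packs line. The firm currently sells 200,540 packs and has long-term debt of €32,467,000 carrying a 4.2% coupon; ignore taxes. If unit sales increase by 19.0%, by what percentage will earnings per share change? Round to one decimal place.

+38.3%

At 200,540 units, contribution = 200,540 × €45.17 = €9,058,391.80.
Subtracting fixed costs: EBIT = €9,058,391.80 − €3,196,000 = €5,862,391.80.
After interest of €1,363,614.00, pre-tax earnings = €4,498,777.80.
Degree of combined leverage = contribution ÷ (EBIT − I) = €9,058,391.80 ÷ €4,498,777.80 = 2.0135.
EPS therefore changes by 2.0135 × (+19.0%) = +38.3%.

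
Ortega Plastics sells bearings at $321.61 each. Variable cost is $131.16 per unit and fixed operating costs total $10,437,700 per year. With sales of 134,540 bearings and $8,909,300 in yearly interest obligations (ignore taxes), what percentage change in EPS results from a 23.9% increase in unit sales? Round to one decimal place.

+97.6%

At 134,540 units, contribution = 134,540 × $190.45 = $25,623,143.00.
Operating income = contribution − fixed costs = $25,623,143.00 − $10,437,700 = $15,185,443.00.
Interest = $8,909,300.00, so EBIT − I = $6,276,143.00.
Degree of combined leverage = contribution ÷ (EBIT − I) = $25,623,143.00 ÷ $6,276,143.00 = 4.0826.
EPS therefore changes by 4.0826 × (+23.9%) = +97.6%.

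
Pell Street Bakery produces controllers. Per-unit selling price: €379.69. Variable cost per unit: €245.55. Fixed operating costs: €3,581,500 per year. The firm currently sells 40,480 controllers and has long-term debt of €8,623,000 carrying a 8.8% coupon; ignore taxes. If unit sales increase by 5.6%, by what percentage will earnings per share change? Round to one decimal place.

At 40,480 units, contribution = 40,480 × €134.14 = €5,429,987.20.
Subtracting fixed costs: EBIT = €5,429,987.20 − €3,581,500 = €1,848,487.20.
After interest of €758,824.00, pre-tax earnings = €1,089,663.20.
DCL = total CM / (EBIT − I) = €5,429,987.20 / €1,089,663.20 = 4.9832.
%ΔEPS = DCL × %ΔSales = 4.9832 × +5.6% = +27.9%.

+27.9%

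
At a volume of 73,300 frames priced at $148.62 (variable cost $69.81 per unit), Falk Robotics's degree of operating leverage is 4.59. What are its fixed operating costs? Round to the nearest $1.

$4,518,217

Contribution at this volume is 73,300 × $78.81 = $5,776,773.00.
DOL = contribution / EBIT, so EBIT = $5,776,773.00 / 4.59 = $1,258,556.21.
And FC = contribution − EBIT = $5,776,773.00 − $1,258,556.21 = $4,518,217.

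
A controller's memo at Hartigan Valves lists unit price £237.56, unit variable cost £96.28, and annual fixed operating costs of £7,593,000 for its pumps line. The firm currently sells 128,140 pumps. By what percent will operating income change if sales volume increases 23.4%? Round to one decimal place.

+40.3%

Total contribution margin = 128,140 × £141.28 = £18,103,619.20.
EBIT = £18,103,619.20 − £7,593,000 = £10,510,619.20.
Degree of operating leverage = £18,103,619.20 / £10,510,619.20 = 1.7224.
So EBIT moves 1.7224 × (+23.4%) = +40.3%.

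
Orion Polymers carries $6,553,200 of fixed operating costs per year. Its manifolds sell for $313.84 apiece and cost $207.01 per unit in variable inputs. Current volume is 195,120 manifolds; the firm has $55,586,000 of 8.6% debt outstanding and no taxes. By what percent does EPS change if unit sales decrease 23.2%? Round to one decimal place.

Total contribution margin = 195,120 × $106.83 = $20,844,669.60.
Operating income = contribution − fixed costs = $20,844,669.60 − $6,553,200 = $14,291,469.60.
After interest of $4,780,396.00, pre-tax earnings = $9,511,073.60.
DCL = total CM / (EBIT − I) = $20,844,669.60 / $9,511,073.60 = 2.1916.
EPS therefore changes by 2.1916 × (-23.2%) = -50.8%.

-50.8%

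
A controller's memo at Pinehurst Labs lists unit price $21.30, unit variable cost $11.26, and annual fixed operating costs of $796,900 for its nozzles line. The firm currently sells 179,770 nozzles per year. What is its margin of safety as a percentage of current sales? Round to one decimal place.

Each unit contributes $21.30 − $11.26 = $10.04. Break-even units = $796,900 ÷ $10.04 = 79,372.51; break-even revenue = 79,372.51 × $21.30 = $1,690,634.46.
Current sales = 179,770 × $21.30 = $3,829,101.00.
Margin of safety = ($3,829,101.00 − $1,690,634.46) ÷ $3,829,101.00 = 55.8%.

55.8%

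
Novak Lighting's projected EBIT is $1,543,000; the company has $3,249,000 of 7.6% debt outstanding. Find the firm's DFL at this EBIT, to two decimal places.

Annual interest charges come to $246,924.00.
DFL = EBIT ÷ (EBIT − I) = $1,543,000 ÷ ($1,543,000 − $246,924.00) = $1,543,000 ÷ $1,296,076.00 = 1.1905.

1.19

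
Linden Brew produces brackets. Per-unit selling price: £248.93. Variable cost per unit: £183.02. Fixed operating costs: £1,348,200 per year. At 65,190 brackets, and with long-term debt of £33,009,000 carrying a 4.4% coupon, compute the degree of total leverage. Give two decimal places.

Total contribution margin = 65,190 × £65.91 = £4,296,672.90.
EBIT = £4,296,672.90 − £1,348,200 = £2,948,472.90. Interest = £1,452,396.00, so EBIT − I = £1,496,076.90.
Degree of total leverage = total CM / (EBIT − interest) = £4,296,672.90 / £1,496,076.90 = 2.8720.

2.87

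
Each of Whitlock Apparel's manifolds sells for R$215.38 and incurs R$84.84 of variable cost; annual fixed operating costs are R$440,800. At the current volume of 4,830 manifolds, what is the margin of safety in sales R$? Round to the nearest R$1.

R$313,003

Contribution margin per unit = R$215.38 − R$84.84 = R$130.54. Break-even units = R$440,800 ÷ R$130.54 = 3,376.74; break-even revenue = 3,376.74 × R$215.38 = R$727,282.86.
Current sales = 4,830 × R$215.38 = R$1,040,285.40.
Margin of safety = R$1,040,285.40 − R$727,282.86 = R$313,003.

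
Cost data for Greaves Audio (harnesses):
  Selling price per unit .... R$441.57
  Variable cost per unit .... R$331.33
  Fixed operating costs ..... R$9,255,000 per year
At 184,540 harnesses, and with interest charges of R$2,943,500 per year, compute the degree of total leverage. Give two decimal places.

Total contribution margin = 184,540 × R$110.24 = R$20,343,689.60.
Subtracting fixed costs: EBIT = R$20,343,689.60 − R$9,255,000 = R$11,088,689.60. Interest = R$2,943,500.00, so EBIT − I = R$8,145,189.60.
DCL = contribution ÷ (EBIT − I) = R$20,343,689.60 ÷ R$8,145,189.60 = 2.4976.

2.50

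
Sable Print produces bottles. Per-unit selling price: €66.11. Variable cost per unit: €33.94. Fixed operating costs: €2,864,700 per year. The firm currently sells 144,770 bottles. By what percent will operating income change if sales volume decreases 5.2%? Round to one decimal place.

Total contribution margin = 144,770 × €32.17 = €4,657,250.90.
Subtracting fixed costs: EBIT = €4,657,250.90 − €2,864,700 = €1,792,550.90.
DOL = contribution ÷ EBIT = €4,657,250.90 ÷ €1,792,550.90 = 2.5981.
So EBIT moves 2.5981 × (-5.2%) = -13.5%.

-13.5%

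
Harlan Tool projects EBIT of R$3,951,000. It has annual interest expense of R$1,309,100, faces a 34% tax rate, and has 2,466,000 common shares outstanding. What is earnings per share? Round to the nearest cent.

R$0.71

Interest = R$1,309,100.00, so EBT = R$3,951,000 − R$1,309,100.00 = R$2,641,900.00.
Net income = R$2,641,900.00 × (1 − 0.34) = R$1,743,654.00.
Per share: R$1,743,654.00 / 2,466,000 shares = R$0.71.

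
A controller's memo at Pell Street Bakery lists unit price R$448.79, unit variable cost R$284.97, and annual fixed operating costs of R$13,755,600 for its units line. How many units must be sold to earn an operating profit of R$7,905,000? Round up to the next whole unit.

132,222 units

Unit CM = price − variable cost = R$448.79 − R$284.97 = R$163.82.
Required volume = (fixed costs + target profit) ÷ CM = (R$13,755,600 + R$7,905,000) ÷ R$163.82 = 132,221.95, so 132,222 units.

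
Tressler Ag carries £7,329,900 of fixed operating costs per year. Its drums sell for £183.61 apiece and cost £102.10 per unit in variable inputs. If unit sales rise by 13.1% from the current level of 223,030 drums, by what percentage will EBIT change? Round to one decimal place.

+22.0%

At 223,030 units, contribution = 223,030 × £81.51 = £18,179,175.30.
Operating income = contribution − fixed costs = £18,179,175.30 − £7,329,900 = £10,849,275.30.
So DOL = total CM / EBIT = £18,179,175.30 / £10,849,275.30 = 1.6756.
%ΔEBIT = DOL × %ΔSales = 1.6756 × +13.1% = +22.0%.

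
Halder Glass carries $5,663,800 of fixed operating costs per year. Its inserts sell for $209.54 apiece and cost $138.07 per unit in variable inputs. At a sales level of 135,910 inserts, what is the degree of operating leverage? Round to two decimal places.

2.40

At 135,910 units, contribution = 135,910 × $71.47 = $9,713,487.70.
Operating income = contribution − fixed costs = $9,713,487.70 − $5,663,800 = $4,049,687.70.
DOL = contribution ÷ EBIT = $9,713,487.70 ÷ $4,049,687.70 = 2.3986.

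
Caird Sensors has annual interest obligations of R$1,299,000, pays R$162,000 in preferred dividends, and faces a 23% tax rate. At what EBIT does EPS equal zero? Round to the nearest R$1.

R$1,509,390

Grossing the preferred dividend up to pre-tax terms: R$162,000 / (1 − 0.23) = R$210,389.61.
EPS = 0 when EBIT covers interest plus the pre-tax preferred burden: R$1,299,000 + R$210,389.61 = R$1,509,389.61.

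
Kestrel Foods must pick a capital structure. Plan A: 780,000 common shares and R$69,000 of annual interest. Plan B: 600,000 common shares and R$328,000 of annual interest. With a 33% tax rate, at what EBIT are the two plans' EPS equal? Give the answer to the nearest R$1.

R$1,191,333

Set EPS_A = EPS_B: (EBIT − R$69,000)(1 − 0.33) ÷ 780,000 = (EBIT − R$328,000)(1 − 0.33) ÷ 600,000.
The (1 − t) factor cancels: (EBIT − 69,000) × 600,000 = (EBIT − 328,000) × 780,000.
Solving, EBIT = (328,000·780,000 − 69,000·600,000) / (780,000 − 600,000) = 214,440,000,000 / 180,000 = 1,191,333.33.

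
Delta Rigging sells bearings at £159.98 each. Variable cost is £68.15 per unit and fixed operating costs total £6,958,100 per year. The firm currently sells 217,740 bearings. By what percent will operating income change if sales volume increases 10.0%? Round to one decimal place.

+15.3%

Total contribution margin = 217,740 × £91.83 = £19,995,064.20.
Operating income = contribution − fixed costs = £19,995,064.20 − £6,958,100 = £13,036,964.20.
DOL = contribution ÷ EBIT = £19,995,064.20 ÷ £13,036,964.20 = 1.5337.
So EBIT moves 1.5337 × (+10.0%) = +15.3%.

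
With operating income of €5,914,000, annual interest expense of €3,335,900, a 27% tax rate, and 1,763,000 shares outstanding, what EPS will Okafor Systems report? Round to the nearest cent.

€1.07

Interest = €3,335,900.00, so EBT = €5,914,000 − €3,335,900.00 = €2,578,100.00.
After tax at 27%: net income = €2,578,100.00 × 0.73 = €1,882,013.00.
Per share: €1,882,013.00 / 1,763,000 shares = €1.07.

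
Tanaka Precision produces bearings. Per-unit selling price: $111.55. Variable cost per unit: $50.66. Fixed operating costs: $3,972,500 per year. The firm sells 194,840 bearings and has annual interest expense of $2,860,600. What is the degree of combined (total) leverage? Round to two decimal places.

At 194,840 units, contribution = 194,840 × $60.89 = $11,863,807.60.
Operating income = contribution − fixed costs = $11,863,807.60 − $3,972,500 = $7,891,307.60. Interest = $2,860,600.00, so EBIT − I = $5,030,707.60.
Degree of total leverage = total CM / (EBIT − interest) = $11,863,807.60 / $5,030,707.60 = 2.3583.

2.36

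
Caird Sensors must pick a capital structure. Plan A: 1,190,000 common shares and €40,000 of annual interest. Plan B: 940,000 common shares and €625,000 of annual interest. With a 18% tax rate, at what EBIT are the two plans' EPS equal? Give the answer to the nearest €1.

At indifference, (EBIT − 40,000)(1 − t)/1,190,000 = (EBIT − 625,000)(1 − t)/940,000.
The (1 − t) factor cancels: (EBIT − 40,000) × 940,000 = (EBIT − 625,000) × 1,190,000.
Solving, EBIT = (625,000·1,190,000 − 40,000·940,000) / (1,190,000 − 940,000) = 706,150,000,000 / 250,000 = 2,824,600.00.

€2,824,600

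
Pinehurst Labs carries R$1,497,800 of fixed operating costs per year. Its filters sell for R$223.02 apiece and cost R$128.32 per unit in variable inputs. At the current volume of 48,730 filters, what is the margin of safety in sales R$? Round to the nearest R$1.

Unit CM = price − variable cost = R$223.02 − R$128.32 = R$94.70. Break-even units = R$1,497,800 ÷ R$94.70 = 15,816.26; break-even revenue = 15,816.26 × R$223.02 = R$3,527,342.72.
Current sales = 48,730 × R$223.02 = R$10,867,764.60.
Margin of safety = R$10,867,764.60 − R$3,527,342.72 = R$7,340,422.

R$7,340,422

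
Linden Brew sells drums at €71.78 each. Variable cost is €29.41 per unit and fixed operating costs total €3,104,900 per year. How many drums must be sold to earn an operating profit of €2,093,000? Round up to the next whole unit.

Contribution margin per unit = €71.78 − €29.41 = €42.37.
Required volume = (fixed costs + target profit) ÷ CM = (€3,104,900 + €2,093,000) ÷ €42.37 = 122,678.78, so 122,679 drums.

122,679 drums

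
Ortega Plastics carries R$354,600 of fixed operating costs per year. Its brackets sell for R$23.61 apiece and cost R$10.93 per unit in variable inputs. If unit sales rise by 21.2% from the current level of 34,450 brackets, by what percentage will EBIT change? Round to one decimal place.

Total contribution margin = 34,450 × R$12.68 = R$436,826.00.
Subtracting fixed costs: EBIT = R$436,826.00 − R$354,600 = R$82,226.00.
Degree of operating leverage = R$436,826.00 / R$82,226.00 = 5.3125.
So EBIT moves 5.3125 × (+21.2%) = +112.6%.

+112.6%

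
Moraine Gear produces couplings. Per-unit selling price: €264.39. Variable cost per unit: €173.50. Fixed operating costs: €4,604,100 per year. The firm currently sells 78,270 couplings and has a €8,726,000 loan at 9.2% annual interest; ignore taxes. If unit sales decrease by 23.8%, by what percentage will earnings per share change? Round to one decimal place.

Contribution at this volume is 78,270 × €90.89 = €7,113,960.30.
Operating income = contribution − fixed costs = €7,113,960.30 − €4,604,100 = €2,509,860.30.
Interest = €802,792.00, so EBIT − I = €1,707,068.30.
Degree of combined leverage = contribution ÷ (EBIT − I) = €7,113,960.30 ÷ €1,707,068.30 = 4.1674.
%ΔEPS = DCL × %ΔSales = 4.1674 × -23.8% = -99.2%.

-99.2%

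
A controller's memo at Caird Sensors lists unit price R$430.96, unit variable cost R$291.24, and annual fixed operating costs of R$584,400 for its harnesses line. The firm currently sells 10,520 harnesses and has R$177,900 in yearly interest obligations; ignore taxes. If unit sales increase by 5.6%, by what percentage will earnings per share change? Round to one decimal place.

+11.6%

At 10,520 units, contribution = 10,520 × R$139.72 = R$1,469,854.40.
Operating income = contribution − fixed costs = R$1,469,854.40 − R$584,400 = R$885,454.40.
After interest of R$177,900.00, pre-tax earnings = R$707,554.40.
Degree of combined leverage = contribution ÷ (EBIT − I) = R$1,469,854.40 ÷ R$707,554.40 = 2.0774.
%ΔEPS = DCL × %ΔSales = 2.0774 × +5.6% = +11.6%.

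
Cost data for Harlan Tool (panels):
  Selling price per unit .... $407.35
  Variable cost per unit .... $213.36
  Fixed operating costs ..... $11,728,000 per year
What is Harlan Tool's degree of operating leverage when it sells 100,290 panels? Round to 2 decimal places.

2.52

At 100,290 units, contribution = 100,290 × $193.99 = $19,455,257.10.
Operating income = contribution − fixed costs = $19,455,257.10 − $11,728,000 = $7,727,257.10.
So DOL = total CM / EBIT = $19,455,257.10 / $7,727,257.10 = 2.5177.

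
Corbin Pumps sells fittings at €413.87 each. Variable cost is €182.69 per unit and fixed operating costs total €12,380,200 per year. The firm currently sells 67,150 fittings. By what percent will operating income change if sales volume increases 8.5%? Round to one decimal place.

Total contribution margin = 67,150 × €231.18 = €15,523,737.00.
EBIT = €15,523,737.00 − €12,380,200 = €3,143,537.00.
Degree of operating leverage = €15,523,737.00 / €3,143,537.00 = 4.9383.
%ΔEBIT = DOL × %ΔSales = 4.9383 × +8.5% = +42.0%.

+42.0%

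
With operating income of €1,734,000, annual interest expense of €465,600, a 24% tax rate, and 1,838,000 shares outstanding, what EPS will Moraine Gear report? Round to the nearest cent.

Pre-tax income = €1,734,000 − €465,600.00 = €1,268,400.00.
Net income = €1,268,400.00 × (1 − 0.24) = €963,984.00.
EPS = €963,984.00 ÷ 1,838,000 = €0.52.

€0.52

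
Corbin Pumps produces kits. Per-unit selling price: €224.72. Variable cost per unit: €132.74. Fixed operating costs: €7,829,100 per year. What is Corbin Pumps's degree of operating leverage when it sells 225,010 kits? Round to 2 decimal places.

1.61

At 225,010 units, contribution = 225,010 × €91.98 = €20,696,419.80.
Subtracting fixed costs: EBIT = €20,696,419.80 − €7,829,100 = €12,867,319.80.
Degree of operating leverage = €20,696,419.80 / €12,867,319.80 = 1.6084.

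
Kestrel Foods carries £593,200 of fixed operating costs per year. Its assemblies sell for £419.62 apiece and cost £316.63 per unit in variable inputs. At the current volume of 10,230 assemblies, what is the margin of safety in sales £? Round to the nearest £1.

£1,875,793

Each unit contributes £419.62 − £316.63 = £102.99. Break-even units = £593,200 ÷ £102.99 = 5,759.78; break-even revenue = 5,759.78 × £419.62 = £2,416,919.93.
Actual sales revenue = 10,230 × £419.62 = £4,292,712.60.
Margin of safety = £4,292,712.60 − £2,416,919.93 = £1,875,793.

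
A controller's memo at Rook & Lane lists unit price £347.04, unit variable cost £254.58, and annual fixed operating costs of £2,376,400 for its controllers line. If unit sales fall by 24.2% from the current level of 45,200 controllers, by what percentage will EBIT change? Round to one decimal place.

Total contribution margin = 45,200 × £92.46 = £4,179,192.00.
Operating income = contribution − fixed costs = £4,179,192.00 − £2,376,400 = £1,802,792.00.
Degree of operating leverage = £4,179,192.00 / £1,802,792.00 = 2.3182.
So EBIT moves 2.3182 × (-24.2%) = -56.1%.

-56.1%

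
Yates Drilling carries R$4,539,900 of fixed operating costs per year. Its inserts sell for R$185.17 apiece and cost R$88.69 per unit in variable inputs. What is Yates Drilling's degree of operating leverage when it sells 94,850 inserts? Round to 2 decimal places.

1.98

Total contribution margin = 94,850 × R$96.48 = R$9,151,128.00.
Subtracting fixed costs: EBIT = R$9,151,128.00 − R$4,539,900 = R$4,611,228.00.
Degree of operating leverage = R$9,151,128.00 / R$4,611,228.00 = 1.9845.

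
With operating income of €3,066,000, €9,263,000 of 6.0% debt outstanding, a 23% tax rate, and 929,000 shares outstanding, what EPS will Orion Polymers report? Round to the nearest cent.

Interest = €555,780.00, so EBT = €3,066,000 − €555,780.00 = €2,510,220.00.
Net income = €2,510,220.00 × (1 − 0.23) = €1,932,869.40.
EPS = €1,932,869.40 ÷ 929,000 = €2.08.

€2.08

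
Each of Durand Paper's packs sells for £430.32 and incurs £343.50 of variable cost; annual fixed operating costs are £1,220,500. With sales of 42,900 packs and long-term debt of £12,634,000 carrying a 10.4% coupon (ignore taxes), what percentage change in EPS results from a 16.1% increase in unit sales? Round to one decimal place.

+50.4%

Total contribution margin = 42,900 × £86.82 = £3,724,578.00.
Subtracting fixed costs: EBIT = £3,724,578.00 − £1,220,500 = £2,504,078.00.
After interest of £1,313,936.00, pre-tax earnings = £1,190,142.00.
Degree of combined leverage = contribution ÷ (EBIT − I) = £3,724,578.00 ÷ £1,190,142.00 = 3.1295.
%ΔEPS = DCL × %ΔSales = 3.1295 × +16.1% = +50.4%.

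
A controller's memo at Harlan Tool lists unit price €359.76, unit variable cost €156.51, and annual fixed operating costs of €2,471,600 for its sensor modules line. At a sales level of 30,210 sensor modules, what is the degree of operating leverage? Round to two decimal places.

At 30,210 units, contribution = 30,210 × €203.25 = €6,140,182.50.
EBIT = €6,140,182.50 − €2,471,600 = €3,668,582.50.
DOL = contribution ÷ EBIT = €6,140,182.50 ÷ €3,668,582.50 = 1.6737.

1.67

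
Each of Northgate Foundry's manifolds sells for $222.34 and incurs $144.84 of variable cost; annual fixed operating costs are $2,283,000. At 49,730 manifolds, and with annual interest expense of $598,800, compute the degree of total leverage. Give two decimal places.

3.96

Contribution at this volume is 49,730 × $77.50 = $3,854,075.00.
Subtracting fixed costs: EBIT = $3,854,075.00 − $2,283,000 = $1,571,075.00. Interest = $598,800.00.
DOL = $3,854,075.00 ÷ $1,571,075.00 = 2.4531; DFL = $1,571,075.00 ÷ $972,275.00 = 1.6159.
Combined leverage = 2.4531 × 1.6159 = 3.9640.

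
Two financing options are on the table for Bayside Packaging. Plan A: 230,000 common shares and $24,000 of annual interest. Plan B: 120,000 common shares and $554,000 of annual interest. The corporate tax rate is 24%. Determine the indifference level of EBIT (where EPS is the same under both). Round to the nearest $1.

$1,132,182

Set EPS_A = EPS_B: (EBIT − $24,000)(1 − 0.24) ÷ 230,000 = (EBIT − $554,000)(1 − 0.24) ÷ 120,000.
Cancelling (1 − t) and cross-multiplying: 120,000·(EBIT − 24,000) = 230,000·(EBIT − 554,000).
EBIT × (230,000 − 120,000) = 554,000 × 230,000 − 24,000 × 120,000 = 124,540,000,000, so EBIT = 124,540,000,000 ÷ 110,000 = 1,132,181.82.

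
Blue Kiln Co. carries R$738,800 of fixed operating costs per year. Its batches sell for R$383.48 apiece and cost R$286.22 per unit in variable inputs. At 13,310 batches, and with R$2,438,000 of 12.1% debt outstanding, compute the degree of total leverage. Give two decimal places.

4.96

Total contribution margin = 13,310 × R$97.26 = R$1,294,530.60.
EBIT = R$1,294,530.60 − R$738,800 = R$555,730.60. Interest = R$294,998.00, so EBIT − I = R$260,732.60.
Degree of total leverage = total CM / (EBIT − interest) = R$1,294,530.60 / R$260,732.60 = 4.9650.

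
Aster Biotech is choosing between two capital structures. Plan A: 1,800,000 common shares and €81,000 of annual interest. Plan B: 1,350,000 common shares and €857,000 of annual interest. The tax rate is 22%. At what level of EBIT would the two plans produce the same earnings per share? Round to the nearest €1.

€3,185,000

At indifference, (EBIT − 81,000)(1 − t)/1,800,000 = (EBIT − 857,000)(1 − t)/1,350,000.
The (1 − t) factor cancels: (EBIT − 81,000) × 1,350,000 = (EBIT − 857,000) × 1,800,000.
EBIT × (1,800,000 − 1,350,000) = 857,000 × 1,800,000 − 81,000 × 1,350,000 = 1,433,250,000,000, so EBIT = 1,433,250,000,000 ÷ 450,000 = 3,185,000.00.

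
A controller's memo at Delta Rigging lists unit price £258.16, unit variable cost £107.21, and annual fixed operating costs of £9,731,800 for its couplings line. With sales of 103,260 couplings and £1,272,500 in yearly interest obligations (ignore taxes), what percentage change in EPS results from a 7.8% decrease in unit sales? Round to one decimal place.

At 103,260 units, contribution = 103,260 × £150.95 = £15,587,097.00.
Operating income = contribution − fixed costs = £15,587,097.00 − £9,731,800 = £5,855,297.00.
After interest of £1,272,500.00, pre-tax earnings = £4,582,797.00.
Degree of combined leverage = contribution ÷ (EBIT − I) = £15,587,097.00 ÷ £4,582,797.00 = 3.4012.
EPS therefore changes by 3.4012 × (-7.8%) = -26.5%.

-26.5%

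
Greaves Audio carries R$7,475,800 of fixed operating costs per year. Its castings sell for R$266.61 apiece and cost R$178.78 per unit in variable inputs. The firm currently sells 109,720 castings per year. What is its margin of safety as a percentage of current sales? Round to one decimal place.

Unit CM = price − variable cost = R$266.61 − R$178.78 = R$87.83. Break-even units = R$7,475,800 ÷ R$87.83 = 85,116.70; break-even revenue = 85,116.70 × R$266.61 = R$22,692,964.11.
Actual sales revenue = 109,720 × R$266.61 = R$29,252,449.20.
Margin of safety = (R$29,252,449.20 − R$22,692,964.11) ÷ R$29,252,449.20 = 22.4%.

22.4%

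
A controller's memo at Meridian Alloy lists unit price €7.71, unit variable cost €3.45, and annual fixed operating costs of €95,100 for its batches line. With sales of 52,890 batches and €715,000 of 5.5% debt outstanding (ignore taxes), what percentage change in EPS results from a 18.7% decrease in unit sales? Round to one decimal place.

At 52,890 units, contribution = 52,890 × €4.26 = €225,311.40.
Subtracting fixed costs: EBIT = €225,311.40 − €95,100 = €130,211.40.
After interest of €39,325.00, pre-tax earnings = €90,886.40.
Degree of combined leverage = contribution ÷ (EBIT − I) = €225,311.40 ÷ €90,886.40 = 2.4790.
%ΔEPS = DCL × %ΔSales = 2.4790 × -18.7% = -46.4%.

-46.4%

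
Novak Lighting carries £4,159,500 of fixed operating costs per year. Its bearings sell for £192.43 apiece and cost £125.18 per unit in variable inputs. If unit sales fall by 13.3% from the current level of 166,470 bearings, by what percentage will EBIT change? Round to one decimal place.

Total contribution margin = 166,470 × £67.25 = £11,195,107.50.
Subtracting fixed costs: EBIT = £11,195,107.50 − £4,159,500 = £7,035,607.50.
DOL = contribution ÷ EBIT = £11,195,107.50 ÷ £7,035,607.50 = 1.5912.
%ΔEBIT = DOL × %ΔSales = 1.5912 × -13.3% = -21.2%.

-21.2%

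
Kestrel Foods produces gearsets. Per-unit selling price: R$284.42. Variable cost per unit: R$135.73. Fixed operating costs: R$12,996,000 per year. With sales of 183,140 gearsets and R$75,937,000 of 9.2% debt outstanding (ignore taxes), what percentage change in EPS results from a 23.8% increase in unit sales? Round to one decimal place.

Total contribution margin = 183,140 × R$148.69 = R$27,231,086.60.
EBIT = R$27,231,086.60 − R$12,996,000 = R$14,235,086.60.
After interest of R$6,986,204.00, pre-tax earnings = R$7,248,882.60.
DCL = total CM / (EBIT − I) = R$27,231,086.60 / R$7,248,882.60 = 3.7566.
%ΔEPS = DCL × %ΔSales = 3.7566 × +23.8% = +89.4%.

+89.4%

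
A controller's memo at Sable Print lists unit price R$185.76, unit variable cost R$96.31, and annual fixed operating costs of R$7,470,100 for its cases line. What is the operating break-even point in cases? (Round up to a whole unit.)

Contribution margin per unit = R$185.76 − R$96.31 = R$89.45.
Break-even Q = R$7,470,100 / R$89.45 = 83,511.46 → 83,512 cases.

83,512 cases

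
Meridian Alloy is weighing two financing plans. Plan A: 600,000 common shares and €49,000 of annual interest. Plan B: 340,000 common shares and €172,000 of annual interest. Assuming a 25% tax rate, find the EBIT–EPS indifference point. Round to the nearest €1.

Set EPS_A = EPS_B: (EBIT − €49,000)(1 − 0.25) ÷ 600,000 = (EBIT − €172,000)(1 − 0.25) ÷ 340,000.
Cancelling (1 − t) and cross-multiplying: 340,000·(EBIT − 49,000) = 600,000·(EBIT − 172,000).
EBIT × (600,000 − 340,000) = 172,000 × 600,000 − 49,000 × 340,000 = 86,540,000,000, so EBIT = 86,540,000,000 ÷ 260,000 = 332,846.15.

€332,846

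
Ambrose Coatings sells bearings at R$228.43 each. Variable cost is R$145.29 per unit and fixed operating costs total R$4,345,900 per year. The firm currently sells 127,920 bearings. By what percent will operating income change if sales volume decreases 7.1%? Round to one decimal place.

-12.0%

Total contribution margin = 127,920 × R$83.14 = R$10,635,268.80.
EBIT = R$10,635,268.80 − R$4,345,900 = R$6,289,368.80.
DOL = contribution ÷ EBIT = R$10,635,268.80 ÷ R$6,289,368.80 = 1.6910.
Operating income changes by 1.6910 × -7.1% = -12.0%.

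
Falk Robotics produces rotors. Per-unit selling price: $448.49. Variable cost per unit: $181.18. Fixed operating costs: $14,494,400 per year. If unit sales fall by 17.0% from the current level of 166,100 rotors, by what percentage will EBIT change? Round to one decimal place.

Total contribution margin = 166,100 × $267.31 = $44,400,191.00.
Subtracting fixed costs: EBIT = $44,400,191.00 − $14,494,400 = $29,905,791.00.
DOL = contribution ÷ EBIT = $44,400,191.00 ÷ $29,905,791.00 = 1.4847.
So EBIT moves 1.4847 × (-17.0%) = -25.2%.

-25.2%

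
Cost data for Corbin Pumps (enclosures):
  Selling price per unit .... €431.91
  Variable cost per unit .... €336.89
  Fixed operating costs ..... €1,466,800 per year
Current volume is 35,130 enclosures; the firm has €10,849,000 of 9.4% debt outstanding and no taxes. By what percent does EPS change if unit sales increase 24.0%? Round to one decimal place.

Total contribution margin = 35,130 × €95.02 = €3,338,052.60.
Operating income = contribution − fixed costs = €3,338,052.60 − €1,466,800 = €1,871,252.60.
Interest = €1,019,806.00, so EBIT − I = €851,446.60.
Degree of combined leverage = contribution ÷ (EBIT − I) = €3,338,052.60 ÷ €851,446.60 = 3.9204.
EPS therefore changes by 3.9204 × (+24.0%) = +94.1%.

+94.1%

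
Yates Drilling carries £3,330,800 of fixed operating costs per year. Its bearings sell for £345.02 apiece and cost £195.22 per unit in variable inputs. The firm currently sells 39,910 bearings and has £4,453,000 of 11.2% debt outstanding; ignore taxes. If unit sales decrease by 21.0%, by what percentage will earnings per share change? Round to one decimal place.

-58.4%

At 39,910 units, contribution = 39,910 × £149.80 = £5,978,518.00.
Subtracting fixed costs: EBIT = £5,978,518.00 − £3,330,800 = £2,647,718.00.
After interest of £498,736.00, pre-tax earnings = £2,148,982.00.
DCL = total CM / (EBIT − I) = £5,978,518.00 / £2,148,982.00 = 2.7820.
%ΔEPS = DCL × %ΔSales = 2.7820 × -21.0% = -58.4%.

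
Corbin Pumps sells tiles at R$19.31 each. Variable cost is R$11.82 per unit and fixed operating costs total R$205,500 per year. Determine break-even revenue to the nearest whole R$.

Contribution margin per unit = R$19.31 − R$11.82 = R$7.49, a CM ratio of R$7.49 ÷ R$19.31 = 0.3879.
Break-even sales = FC ÷ CM ratio = R$205,500 × R$19.31 / R$7.49 = R$529,800.

R$529,800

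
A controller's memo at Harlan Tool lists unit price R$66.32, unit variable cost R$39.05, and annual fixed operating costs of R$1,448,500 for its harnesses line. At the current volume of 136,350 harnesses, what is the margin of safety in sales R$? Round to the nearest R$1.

Contribution margin per unit = R$66.32 − R$39.05 = R$27.27. Break-even units = R$1,448,500 ÷ R$27.27 = 53,116.98; break-even revenue = 53,116.98 × R$66.32 = R$3,522,718.01.
Current sales = 136,350 × R$66.32 = R$9,042,732.00.
Margin of safety = R$9,042,732.00 − R$3,522,718.01 = R$5,520,014.

R$5,520,014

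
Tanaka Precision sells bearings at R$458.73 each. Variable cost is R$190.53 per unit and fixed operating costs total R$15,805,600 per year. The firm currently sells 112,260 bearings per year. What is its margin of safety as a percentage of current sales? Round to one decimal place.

47.5%

Each unit contributes R$458.73 − R$190.53 = R$268.20. Break-even units = R$15,805,600 ÷ R$268.20 = 58,932.14; break-even revenue = 58,932.14 × R$458.73 = R$27,033,940.67.
Current sales = 112,260 × R$458.73 = R$51,497,029.80.
Margin of safety = (R$51,497,029.80 − R$27,033,940.67) ÷ R$51,497,029.80 = 47.5%.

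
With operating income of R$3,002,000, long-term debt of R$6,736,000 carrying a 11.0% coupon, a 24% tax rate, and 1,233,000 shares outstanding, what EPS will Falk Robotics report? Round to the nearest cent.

Interest = R$740,960.00, so EBT = R$3,002,000 − R$740,960.00 = R$2,261,040.00.
After tax at 24%: net income = R$2,261,040.00 × 0.76 = R$1,718,390.40.
Per share: R$1,718,390.40 / 1,233,000 shares = R$1.39.

R$1.39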